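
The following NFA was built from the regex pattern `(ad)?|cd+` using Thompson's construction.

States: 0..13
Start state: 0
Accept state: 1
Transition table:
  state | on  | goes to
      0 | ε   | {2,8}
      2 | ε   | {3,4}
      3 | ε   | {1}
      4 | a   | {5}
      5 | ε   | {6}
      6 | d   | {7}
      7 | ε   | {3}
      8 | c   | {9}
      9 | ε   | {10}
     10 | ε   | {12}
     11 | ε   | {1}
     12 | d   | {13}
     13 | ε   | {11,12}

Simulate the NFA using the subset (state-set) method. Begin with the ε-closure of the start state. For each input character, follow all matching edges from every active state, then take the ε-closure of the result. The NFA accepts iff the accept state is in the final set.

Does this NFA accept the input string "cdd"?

Answer: ACCEPT

Derivation:
start: ε-closure({0}) = {0,1,2,3,4,8}
'c' @ 1: {9,10,12}
'd' @ 2: {1,11,12,13}  [accepting]
'd' @ 3: {1,11,12,13}  [accepting]
final: {1,11,12,13}; accept 1 in set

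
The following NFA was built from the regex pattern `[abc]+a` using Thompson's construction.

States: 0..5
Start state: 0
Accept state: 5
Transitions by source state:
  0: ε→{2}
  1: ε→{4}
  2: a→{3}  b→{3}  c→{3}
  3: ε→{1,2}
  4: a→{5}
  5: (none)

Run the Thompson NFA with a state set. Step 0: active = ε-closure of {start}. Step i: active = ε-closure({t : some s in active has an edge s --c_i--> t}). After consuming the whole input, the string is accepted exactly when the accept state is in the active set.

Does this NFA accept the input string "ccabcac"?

initial (ε-close {0}): {0,2}
'c' @ 1: {1,2,3,4}
'c' @ 2: {1,2,3,4}
'a' @ 3: {1,2,3,4,5}  (accept∈set)
'b' @ 4: {1,2,3,4}
'c' @ 5: {1,2,3,4}
'a' @ 6: {1,2,3,4,5}  (accept∈set)
'c' @ 7: {1,2,3,4}
final: {1,2,3,4}; accept 5 not in set

Answer: REJECT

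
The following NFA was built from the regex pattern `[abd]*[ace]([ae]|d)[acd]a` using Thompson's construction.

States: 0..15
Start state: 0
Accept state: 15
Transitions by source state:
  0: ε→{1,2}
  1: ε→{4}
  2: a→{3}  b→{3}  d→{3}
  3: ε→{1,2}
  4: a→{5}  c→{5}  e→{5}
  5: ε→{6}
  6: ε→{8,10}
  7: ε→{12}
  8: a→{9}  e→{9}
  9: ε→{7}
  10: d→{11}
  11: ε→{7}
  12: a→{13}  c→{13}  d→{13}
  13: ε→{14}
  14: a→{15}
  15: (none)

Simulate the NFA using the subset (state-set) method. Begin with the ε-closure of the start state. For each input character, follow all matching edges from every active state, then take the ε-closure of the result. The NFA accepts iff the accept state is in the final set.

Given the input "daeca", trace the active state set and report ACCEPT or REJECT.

initial (ε-close {0}): {0,1,2,4}
'd' @ 1: {1,2,3,4}
'a' @ 2: {1,2,3,4,5,6,8,10}
'e' @ 3: {5,6,7,8,9,10,12}
'c' @ 4: {13,14}
'a' @ 5: {15}  (accept∈set)
after full input: {15}  (accept=15 in)

Answer: ACCEPT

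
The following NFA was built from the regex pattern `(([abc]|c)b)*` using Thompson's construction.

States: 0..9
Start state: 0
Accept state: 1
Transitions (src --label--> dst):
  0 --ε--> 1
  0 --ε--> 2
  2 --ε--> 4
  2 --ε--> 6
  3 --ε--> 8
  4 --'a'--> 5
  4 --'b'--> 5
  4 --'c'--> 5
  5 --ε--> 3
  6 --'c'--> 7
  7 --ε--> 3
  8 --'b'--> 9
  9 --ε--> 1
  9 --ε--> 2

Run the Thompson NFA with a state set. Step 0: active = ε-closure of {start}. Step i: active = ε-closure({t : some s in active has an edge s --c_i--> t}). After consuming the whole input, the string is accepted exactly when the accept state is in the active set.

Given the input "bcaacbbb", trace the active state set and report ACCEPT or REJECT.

Answer: REJECT

Trace:
S₀ = ε-closure({0}) = {0,1,2,4,6}
'b' @ 1: {3,5,8}
'c' @ 2: {}  — state set empty
rest 'aacbbb' ignored (set empty)
end set {} — state 1 not in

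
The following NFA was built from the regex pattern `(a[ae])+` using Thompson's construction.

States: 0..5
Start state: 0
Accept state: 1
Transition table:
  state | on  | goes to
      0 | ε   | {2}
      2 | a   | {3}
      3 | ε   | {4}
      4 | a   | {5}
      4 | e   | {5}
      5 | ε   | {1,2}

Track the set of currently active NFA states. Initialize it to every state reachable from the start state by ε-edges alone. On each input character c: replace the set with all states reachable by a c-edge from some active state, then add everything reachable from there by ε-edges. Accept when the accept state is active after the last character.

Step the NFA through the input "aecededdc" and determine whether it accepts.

S₀ = ε-closure({0}) = {0,2}
'a' @ 1: {3,4}
'e' @ 2: {1,2,5}  [accepting]
'c' @ 3: {}  — no active states
rest 'ededdc' ignored (set empty)
after full input: {}  (accept=1 not in)

Answer: REJECT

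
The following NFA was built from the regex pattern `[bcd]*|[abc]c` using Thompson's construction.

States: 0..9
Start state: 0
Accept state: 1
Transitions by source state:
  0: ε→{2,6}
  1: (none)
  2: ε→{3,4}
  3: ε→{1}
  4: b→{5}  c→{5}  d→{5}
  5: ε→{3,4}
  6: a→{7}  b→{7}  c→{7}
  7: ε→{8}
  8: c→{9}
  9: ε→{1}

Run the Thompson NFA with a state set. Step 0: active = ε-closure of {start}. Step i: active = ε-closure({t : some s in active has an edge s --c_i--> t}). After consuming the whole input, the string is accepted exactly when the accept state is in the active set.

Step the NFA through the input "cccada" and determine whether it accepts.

Answer: REJECT

Trace:
start: ε-closure({0}) = {0,1,2,3,4,6}
'c' @ 1: {1,3,4,5,7,8}  [accepting]
'c' @ 2: {1,3,4,5,9}  [accepting]
'c' @ 3: {1,3,4,5}  [accepting]
'a' @ 4: {}  — dead — no transitions
rest 'da' ignored (set empty)
after full input: {}  (accept=1 not in)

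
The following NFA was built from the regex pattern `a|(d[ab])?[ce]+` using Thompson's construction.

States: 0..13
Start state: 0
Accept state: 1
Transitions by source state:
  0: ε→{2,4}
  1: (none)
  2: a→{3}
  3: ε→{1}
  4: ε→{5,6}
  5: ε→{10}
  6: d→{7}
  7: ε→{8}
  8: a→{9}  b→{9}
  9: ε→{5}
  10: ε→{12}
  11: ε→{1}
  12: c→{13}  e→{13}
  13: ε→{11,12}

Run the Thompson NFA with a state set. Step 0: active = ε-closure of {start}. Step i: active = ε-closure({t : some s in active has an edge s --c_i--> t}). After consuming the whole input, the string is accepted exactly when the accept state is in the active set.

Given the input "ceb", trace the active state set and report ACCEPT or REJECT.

Answer: REJECT

Derivation:
initial (ε-close {0}): {0,2,4,5,6,10,12}
'c' @ 1: {1,11,12,13}  (accept∈set)
'e' @ 2: {1,11,12,13}  (accept∈set)
'b' @ 3: {}  — state set empty
after full input: {}  (accept=1 not in)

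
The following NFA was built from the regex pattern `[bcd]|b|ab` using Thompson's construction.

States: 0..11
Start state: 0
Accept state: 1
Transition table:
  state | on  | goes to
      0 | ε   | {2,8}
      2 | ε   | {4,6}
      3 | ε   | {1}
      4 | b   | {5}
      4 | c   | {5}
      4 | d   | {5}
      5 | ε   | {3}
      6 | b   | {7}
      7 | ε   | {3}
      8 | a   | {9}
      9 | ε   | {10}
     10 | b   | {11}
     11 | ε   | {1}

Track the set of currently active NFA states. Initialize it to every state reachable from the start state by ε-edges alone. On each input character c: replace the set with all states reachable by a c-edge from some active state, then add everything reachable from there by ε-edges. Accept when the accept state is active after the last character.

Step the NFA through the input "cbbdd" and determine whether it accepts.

Answer: REJECT

Derivation:
initial (ε-close {0}): {0,2,4,6,8}
'c' @ 1: {1,3,5}  [accepting]
'b' @ 2: {}  — state set empty
rest 'bdd' ignored (set empty)
after full input: {}  (accept=1 not in)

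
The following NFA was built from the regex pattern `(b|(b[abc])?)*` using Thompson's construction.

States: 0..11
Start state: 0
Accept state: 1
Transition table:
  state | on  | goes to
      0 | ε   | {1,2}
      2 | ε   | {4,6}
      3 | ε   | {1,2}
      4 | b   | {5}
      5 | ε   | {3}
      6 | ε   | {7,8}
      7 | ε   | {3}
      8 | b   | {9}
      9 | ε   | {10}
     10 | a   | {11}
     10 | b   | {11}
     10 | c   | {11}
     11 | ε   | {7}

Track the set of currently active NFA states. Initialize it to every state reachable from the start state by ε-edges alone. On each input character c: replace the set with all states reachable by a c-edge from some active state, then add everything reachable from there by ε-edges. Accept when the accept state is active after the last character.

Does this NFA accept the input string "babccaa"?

start: ε-closure({0}) = {0,1,2,3,4,6,7,8}
'b' @ 1: {1,2,3,4,5,6,7,8,9,10}  [accepting]
'a' @ 2: {1,2,3,4,6,7,8,11}  [accepting]
'b' @ 3: {1,2,3,4,5,6,7,8,9,10}  [accepting]
'c' @ 4: {1,2,3,4,6,7,8,11}  [accepting]
'c' @ 5: {}  — dead — no transitions
rest 'aa' ignored (set empty)
end set {} — state 1 not in

Answer: REJECT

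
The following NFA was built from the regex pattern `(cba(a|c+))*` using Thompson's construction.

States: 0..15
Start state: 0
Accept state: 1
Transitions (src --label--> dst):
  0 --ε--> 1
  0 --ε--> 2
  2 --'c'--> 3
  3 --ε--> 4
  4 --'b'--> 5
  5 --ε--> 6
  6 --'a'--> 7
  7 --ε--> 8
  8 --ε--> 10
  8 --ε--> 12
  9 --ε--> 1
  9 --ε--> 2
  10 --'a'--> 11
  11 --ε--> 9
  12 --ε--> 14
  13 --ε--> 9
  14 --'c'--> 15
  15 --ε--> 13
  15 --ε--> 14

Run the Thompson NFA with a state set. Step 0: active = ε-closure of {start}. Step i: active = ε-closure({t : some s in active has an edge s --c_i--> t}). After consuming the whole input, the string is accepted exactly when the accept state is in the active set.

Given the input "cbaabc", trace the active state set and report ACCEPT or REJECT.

Answer: REJECT

Trace:
initial (ε-close {0}): {0,1,2}
'c' @ 1: {3,4}
'b' @ 2: {5,6}
'a' @ 3: {7,8,10,12,14}
'a' @ 4: {1,2,9,11}  [accepting]
'b' @ 5: {}  — dead — no transitions
rest 'c' ignored (set empty)
after full input: {}  (accept=1 not in)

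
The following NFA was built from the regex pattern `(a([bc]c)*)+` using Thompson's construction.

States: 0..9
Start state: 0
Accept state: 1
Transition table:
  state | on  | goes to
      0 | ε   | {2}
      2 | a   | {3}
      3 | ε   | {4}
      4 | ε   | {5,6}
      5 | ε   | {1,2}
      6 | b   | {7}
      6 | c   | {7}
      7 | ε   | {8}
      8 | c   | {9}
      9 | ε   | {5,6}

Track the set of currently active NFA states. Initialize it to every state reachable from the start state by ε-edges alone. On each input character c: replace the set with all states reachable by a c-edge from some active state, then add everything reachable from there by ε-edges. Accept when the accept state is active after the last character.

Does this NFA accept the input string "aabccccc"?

start: ε-closure({0}) = {0,2}
'a' @ 1: {1,2,3,4,5,6}  ✓accept
'a' @ 2: {1,2,3,4,5,6}  ✓accept
'b' @ 3: {7,8}
'c' @ 4: {1,2,5,6,9}  ✓accept
'c' @ 5: {7,8}
'c' @ 6: {1,2,5,6,9}  ✓accept
'c' @ 7: {7,8}
'c' @ 8: {1,2,5,6,9}  ✓accept
end set {1,2,5,6,9} — state 1 in

Answer: ACCEPT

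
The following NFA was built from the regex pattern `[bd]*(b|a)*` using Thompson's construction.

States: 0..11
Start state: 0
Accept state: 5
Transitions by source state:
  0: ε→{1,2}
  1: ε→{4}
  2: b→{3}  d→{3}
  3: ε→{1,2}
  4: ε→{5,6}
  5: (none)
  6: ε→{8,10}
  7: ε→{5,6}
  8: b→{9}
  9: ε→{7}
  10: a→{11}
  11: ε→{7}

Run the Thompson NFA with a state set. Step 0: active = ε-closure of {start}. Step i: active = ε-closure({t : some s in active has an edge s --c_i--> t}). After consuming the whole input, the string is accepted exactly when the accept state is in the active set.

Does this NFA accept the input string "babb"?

Answer: ACCEPT

Steps:
initial (ε-close {0}): {0,1,2,4,5,6,8,10}
'b' @ 1: {1,2,3,4,5,6,7,8,9,10}  [accepting]
'a' @ 2: {5,6,7,8,10,11}  [accepting]
'b' @ 3: {5,6,7,8,9,10}  [accepting]
'b' @ 4: {5,6,7,8,9,10}  [accepting]
final: {5,6,7,8,9,10}; accept 5 in set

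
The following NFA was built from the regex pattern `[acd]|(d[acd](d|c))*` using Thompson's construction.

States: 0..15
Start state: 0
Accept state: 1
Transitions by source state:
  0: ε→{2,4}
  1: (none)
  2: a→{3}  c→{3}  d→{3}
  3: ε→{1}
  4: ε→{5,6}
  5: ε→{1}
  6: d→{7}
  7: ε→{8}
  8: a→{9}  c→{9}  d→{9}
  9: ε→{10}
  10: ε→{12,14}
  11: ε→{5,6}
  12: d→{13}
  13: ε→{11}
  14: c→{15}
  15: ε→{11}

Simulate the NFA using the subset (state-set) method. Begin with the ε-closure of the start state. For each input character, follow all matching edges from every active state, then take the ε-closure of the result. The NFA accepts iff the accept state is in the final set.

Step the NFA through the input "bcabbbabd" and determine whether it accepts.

Answer: REJECT

Derivation:
start: ε-closure({0}) = {0,1,2,4,5,6}
'b' @ 1: {}  — state set empty
rest 'cabbbabd' ignored (set empty)
end set {} — state 1 not in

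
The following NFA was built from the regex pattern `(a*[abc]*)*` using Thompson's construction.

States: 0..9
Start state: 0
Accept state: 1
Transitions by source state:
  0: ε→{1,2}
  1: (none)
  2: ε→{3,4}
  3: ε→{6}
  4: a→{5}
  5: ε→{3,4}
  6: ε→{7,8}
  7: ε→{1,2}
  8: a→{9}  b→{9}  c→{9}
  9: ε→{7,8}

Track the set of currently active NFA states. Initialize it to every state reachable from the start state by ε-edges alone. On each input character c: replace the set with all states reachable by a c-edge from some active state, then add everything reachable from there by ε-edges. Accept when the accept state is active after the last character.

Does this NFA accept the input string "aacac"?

S₀ = ε-closure({0}) = {0,1,2,3,4,6,7,8}
'a' @ 1: {1,2,3,4,5,6,7,8,9}  [accepting]
'a' @ 2: {1,2,3,4,5,6,7,8,9}  [accepting]
'c' @ 3: {1,2,3,4,6,7,8,9}  [accepting]
'a' @ 4: {1,2,3,4,5,6,7,8,9}  [accepting]
'c' @ 5: {1,2,3,4,6,7,8,9}  [accepting]
final: {1,2,3,4,6,7,8,9}; accept 1 in set

Answer: ACCEPT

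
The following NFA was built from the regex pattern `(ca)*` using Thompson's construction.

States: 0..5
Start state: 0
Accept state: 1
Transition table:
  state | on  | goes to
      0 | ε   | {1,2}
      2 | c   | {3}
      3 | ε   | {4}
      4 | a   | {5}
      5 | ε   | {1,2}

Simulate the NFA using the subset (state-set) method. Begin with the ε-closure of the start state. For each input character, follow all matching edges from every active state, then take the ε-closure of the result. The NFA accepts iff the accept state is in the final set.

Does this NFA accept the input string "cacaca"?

Answer: ACCEPT

Derivation:
S₀ = ε-closure({0}) = {0,1,2}
'c' @ 1: {3,4}
'a' @ 2: {1,2,5}  [accepting]
'c' @ 3: {3,4}
'a' @ 4: {1,2,5}  [accepting]
'c' @ 5: {3,4}
'a' @ 6: {1,2,5}  [accepting]
after full input: {1,2,5}  (accept=1 in)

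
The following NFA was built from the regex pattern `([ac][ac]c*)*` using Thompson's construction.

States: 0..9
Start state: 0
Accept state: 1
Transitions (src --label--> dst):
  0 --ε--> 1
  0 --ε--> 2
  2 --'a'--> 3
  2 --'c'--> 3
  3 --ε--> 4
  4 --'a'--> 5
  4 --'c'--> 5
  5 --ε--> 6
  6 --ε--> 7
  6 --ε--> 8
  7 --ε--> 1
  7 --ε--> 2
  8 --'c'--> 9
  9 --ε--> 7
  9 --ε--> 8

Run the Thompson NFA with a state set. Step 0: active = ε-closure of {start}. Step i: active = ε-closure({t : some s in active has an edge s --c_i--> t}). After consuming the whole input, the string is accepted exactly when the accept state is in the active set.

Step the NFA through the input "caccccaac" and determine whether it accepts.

Answer: ACCEPT

Derivation:
S₀ = ε-closure({0}) = {0,1,2}
'c' @ 1: {3,4}
'a' @ 2: {1,2,5,6,7,8}  [accepting]
'c' @ 3: {1,2,3,4,7,8,9}  [accepting]
'c' @ 4: {1,2,3,4,5,6,7,8,9}  [accepting]
'c' @ 5: {1,2,3,4,5,6,7,8,9}  [accepting]
'c' @ 6: {1,2,3,4,5,6,7,8,9}  [accepting]
'a' @ 7: {1,2,3,4,5,6,7,8}  [accepting]
'a' @ 8: {1,2,3,4,5,6,7,8}  [accepting]
'c' @ 9: {1,2,3,4,5,6,7,8,9}  [accepting]
final: {1,2,3,4,5,6,7,8,9}; accept 1 in set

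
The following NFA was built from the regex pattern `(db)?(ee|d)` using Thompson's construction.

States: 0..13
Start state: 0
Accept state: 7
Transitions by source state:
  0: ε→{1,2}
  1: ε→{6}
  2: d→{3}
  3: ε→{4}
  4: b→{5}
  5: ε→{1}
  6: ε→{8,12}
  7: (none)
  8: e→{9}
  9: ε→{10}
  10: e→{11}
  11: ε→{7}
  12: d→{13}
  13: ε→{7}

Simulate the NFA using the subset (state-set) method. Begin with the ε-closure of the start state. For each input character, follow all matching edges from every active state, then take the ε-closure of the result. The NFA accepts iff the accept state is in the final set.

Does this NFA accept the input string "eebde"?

Answer: REJECT

Steps:
start: ε-closure({0}) = {0,1,2,6,8,12}
'e' @ 1: {9,10}
'e' @ 2: {7,11}  (accept∈set)
'b' @ 3: {}  — dead — no transitions
rest 'de' ignored (set empty)
after full input: {}  (accept=7 not in)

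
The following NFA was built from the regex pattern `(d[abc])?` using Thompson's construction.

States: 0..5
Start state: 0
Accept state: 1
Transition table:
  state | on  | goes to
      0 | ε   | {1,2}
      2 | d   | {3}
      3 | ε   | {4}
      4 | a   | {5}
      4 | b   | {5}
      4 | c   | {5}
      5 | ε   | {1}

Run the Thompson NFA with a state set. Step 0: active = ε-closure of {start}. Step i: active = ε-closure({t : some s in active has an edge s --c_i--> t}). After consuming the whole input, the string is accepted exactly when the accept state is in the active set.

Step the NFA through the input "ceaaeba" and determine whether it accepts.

S₀ = ε-closure({0}) = {0,1,2}
'c' @ 1: {}  — state set empty
rest 'eaaeba' ignored (set empty)
final: {}; accept 1 not in set

Answer: REJECT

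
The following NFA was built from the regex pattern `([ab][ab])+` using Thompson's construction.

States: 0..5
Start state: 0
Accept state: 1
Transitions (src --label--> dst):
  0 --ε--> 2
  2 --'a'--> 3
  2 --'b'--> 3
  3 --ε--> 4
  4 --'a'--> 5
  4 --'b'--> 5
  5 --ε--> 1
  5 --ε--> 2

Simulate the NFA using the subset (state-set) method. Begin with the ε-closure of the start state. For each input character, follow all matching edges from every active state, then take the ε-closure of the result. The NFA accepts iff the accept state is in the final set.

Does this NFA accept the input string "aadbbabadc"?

start: ε-closure({0}) = {0,2}
'a' @ 1: {3,4}
'a' @ 2: {1,2,5}  [accepting]
'd' @ 3: {}  — no active states
rest 'bbabadc' ignored (set empty)
after full input: {}  (accept=1 not in)

Answer: REJECT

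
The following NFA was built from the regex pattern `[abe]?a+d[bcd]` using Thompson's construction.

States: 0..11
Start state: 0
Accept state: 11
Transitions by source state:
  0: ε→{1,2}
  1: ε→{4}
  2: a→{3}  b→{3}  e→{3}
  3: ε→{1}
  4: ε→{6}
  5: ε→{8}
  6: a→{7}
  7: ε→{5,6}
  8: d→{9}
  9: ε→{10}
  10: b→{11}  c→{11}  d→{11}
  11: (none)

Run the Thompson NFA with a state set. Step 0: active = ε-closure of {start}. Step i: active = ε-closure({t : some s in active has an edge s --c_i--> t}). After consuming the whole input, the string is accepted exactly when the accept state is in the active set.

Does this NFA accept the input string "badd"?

Answer: ACCEPT

Steps:
S₀ = ε-closure({0}) = {0,1,2,4,6}
'b' @ 1: {1,3,4,6}
'a' @ 2: {5,6,7,8}
'd' @ 3: {9,10}
'd' @ 4: {11}  [accepting]
after full input: {11}  (accept=11 in)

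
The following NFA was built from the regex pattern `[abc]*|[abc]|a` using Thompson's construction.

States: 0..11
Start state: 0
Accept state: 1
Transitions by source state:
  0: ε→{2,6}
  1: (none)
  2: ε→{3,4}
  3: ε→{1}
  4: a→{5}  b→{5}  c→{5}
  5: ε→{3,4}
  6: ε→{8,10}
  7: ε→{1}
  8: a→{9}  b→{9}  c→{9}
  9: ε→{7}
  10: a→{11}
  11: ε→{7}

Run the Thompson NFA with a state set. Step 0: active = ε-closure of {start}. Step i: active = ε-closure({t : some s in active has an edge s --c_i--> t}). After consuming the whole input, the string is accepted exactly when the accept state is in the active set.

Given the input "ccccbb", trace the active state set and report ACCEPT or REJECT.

Answer: ACCEPT

Derivation:
start: ε-closure({0}) = {0,1,2,3,4,6,8,10}
'c' @ 1: {1,3,4,5,7,9}  ✓accept
'c' @ 2: {1,3,4,5}  ✓accept
'c' @ 3: {1,3,4,5}  ✓accept
'c' @ 4: {1,3,4,5}  ✓accept
'b' @ 5: {1,3,4,5}  ✓accept
'b' @ 6: {1,3,4,5}  ✓accept
end set {1,3,4,5} — state 1 in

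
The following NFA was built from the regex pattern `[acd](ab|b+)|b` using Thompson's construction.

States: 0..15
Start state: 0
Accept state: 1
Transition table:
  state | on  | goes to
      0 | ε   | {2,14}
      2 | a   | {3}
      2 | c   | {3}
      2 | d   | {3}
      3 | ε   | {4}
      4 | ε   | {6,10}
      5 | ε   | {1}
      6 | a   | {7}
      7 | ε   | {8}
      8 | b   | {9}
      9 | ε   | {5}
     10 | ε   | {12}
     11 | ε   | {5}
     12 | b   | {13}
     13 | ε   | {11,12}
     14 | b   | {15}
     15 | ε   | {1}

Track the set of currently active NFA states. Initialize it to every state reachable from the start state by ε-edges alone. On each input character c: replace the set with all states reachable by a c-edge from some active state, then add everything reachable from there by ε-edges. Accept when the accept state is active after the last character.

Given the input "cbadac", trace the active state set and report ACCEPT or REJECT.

S₀ = ε-closure({0}) = {0,2,14}
'c' @ 1: {3,4,6,10,12}
'b' @ 2: {1,5,11,12,13}  [accepting]
'a' @ 3: {}  — state set empty
rest 'dac' ignored (set empty)
end set {} — state 1 not in

Answer: REJECT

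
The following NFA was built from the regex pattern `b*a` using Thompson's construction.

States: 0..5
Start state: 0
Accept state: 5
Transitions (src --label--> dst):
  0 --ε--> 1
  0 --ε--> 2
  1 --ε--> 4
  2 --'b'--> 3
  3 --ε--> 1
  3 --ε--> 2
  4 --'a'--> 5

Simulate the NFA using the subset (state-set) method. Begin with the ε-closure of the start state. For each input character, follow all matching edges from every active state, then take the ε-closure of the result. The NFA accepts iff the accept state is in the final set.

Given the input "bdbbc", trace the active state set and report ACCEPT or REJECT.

Answer: REJECT

Trace:
initial (ε-close {0}): {0,1,2,4}
'b' @ 1: {1,2,3,4}
'd' @ 2: {}  — no active states
rest 'bbc' ignored (set empty)
final: {}; accept 5 not in set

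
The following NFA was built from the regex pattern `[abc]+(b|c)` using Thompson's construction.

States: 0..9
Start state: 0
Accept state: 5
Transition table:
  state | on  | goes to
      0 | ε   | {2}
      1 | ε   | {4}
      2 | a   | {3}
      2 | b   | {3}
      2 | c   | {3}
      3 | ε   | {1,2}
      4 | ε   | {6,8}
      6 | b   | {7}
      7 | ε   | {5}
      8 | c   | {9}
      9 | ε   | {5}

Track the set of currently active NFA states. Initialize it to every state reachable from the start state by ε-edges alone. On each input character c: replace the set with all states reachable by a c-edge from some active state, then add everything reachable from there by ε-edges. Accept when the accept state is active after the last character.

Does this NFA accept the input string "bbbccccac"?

start: ε-closure({0}) = {0,2}
'b' @ 1: {1,2,3,4,6,8}
'b' @ 2: {1,2,3,4,5,6,7,8}  ✓accept
'b' @ 3: {1,2,3,4,5,6,7,8}  ✓accept
'c' @ 4: {1,2,3,4,5,6,8,9}  ✓accept
'c' @ 5: {1,2,3,4,5,6,8,9}  ✓accept
'c' @ 6: {1,2,3,4,5,6,8,9}  ✓accept
'c' @ 7: {1,2,3,4,5,6,8,9}  ✓accept
'a' @ 8: {1,2,3,4,6,8}
'c' @ 9: {1,2,3,4,5,6,8,9}  ✓accept
after full input: {1,2,3,4,5,6,8,9}  (accept=5 in)

Answer: ACCEPT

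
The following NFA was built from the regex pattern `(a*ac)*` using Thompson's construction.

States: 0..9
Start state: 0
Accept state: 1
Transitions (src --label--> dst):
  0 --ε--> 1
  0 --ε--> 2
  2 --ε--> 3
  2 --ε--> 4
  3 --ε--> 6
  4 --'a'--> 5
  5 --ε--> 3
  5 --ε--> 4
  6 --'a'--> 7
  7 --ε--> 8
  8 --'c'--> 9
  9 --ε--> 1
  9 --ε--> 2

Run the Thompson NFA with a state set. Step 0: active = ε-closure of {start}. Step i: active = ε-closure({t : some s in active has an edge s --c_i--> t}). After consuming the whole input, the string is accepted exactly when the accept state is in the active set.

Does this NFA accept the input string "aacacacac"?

Answer: ACCEPT

Derivation:
S₀ = ε-closure({0}) = {0,1,2,3,4,6}
'a' @ 1: {3,4,5,6,7,8}
'a' @ 2: {3,4,5,6,7,8}
'c' @ 3: {1,2,3,4,6,9}  ✓accept
'a' @ 4: {3,4,5,6,7,8}
'c' @ 5: {1,2,3,4,6,9}  ✓accept
'a' @ 6: {3,4,5,6,7,8}
'c' @ 7: {1,2,3,4,6,9}  ✓accept
'a' @ 8: {3,4,5,6,7,8}
'c' @ 9: {1,2,3,4,6,9}  ✓accept
end set {1,2,3,4,6,9} — state 1 in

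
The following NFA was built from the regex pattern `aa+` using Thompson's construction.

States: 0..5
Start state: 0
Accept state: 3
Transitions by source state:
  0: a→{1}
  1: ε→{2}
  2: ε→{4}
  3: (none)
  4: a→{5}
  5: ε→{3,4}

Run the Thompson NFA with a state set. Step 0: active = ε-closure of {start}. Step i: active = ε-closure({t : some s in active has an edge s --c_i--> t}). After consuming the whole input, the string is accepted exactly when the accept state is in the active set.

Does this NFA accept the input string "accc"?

start: ε-closure({0}) = {0}
'a' @ 1: {1,2,4}
'c' @ 2: {}  — dead — no transitions
rest 'cc' ignored (set empty)
after full input: {}  (accept=3 not in)

Answer: REJECT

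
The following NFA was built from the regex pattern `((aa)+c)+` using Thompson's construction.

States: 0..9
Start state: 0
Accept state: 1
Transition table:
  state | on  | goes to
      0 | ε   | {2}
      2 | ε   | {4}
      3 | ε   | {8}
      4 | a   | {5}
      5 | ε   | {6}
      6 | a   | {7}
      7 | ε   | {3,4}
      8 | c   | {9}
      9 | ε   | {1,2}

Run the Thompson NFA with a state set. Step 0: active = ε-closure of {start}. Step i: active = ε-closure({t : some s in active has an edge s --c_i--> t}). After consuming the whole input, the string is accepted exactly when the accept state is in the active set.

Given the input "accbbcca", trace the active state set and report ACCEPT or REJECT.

initial (ε-close {0}): {0,2,4}
'a' @ 1: {5,6}
'c' @ 2: {}  — state set empty
rest 'cbbcca' ignored (set empty)
after full input: {}  (accept=1 not in)

Answer: REJECT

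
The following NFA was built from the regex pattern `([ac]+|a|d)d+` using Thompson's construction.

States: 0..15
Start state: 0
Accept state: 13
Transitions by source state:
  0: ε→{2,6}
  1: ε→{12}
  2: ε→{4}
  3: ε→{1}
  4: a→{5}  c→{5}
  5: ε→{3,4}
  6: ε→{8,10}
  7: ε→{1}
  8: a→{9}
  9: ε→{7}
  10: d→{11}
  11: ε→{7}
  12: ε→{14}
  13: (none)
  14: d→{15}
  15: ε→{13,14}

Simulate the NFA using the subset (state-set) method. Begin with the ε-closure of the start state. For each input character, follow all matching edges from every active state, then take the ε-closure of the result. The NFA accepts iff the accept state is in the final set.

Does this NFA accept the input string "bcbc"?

initial (ε-close {0}): {0,2,4,6,8,10}
'b' @ 1: {}  — no active states
rest 'cbc' ignored (set empty)
end set {} — state 13 not in

Answer: REJECT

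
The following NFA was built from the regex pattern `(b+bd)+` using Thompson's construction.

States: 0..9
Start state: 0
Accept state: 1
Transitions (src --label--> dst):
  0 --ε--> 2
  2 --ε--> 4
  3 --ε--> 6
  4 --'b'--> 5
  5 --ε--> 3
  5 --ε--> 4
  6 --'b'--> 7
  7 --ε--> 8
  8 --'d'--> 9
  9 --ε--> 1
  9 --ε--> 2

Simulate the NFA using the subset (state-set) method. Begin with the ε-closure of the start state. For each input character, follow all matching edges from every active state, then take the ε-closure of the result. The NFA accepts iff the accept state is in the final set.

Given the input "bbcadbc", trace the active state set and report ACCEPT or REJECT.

Answer: REJECT

Trace:
initial (ε-close {0}): {0,2,4}
'b' @ 1: {3,4,5,6}
'b' @ 2: {3,4,5,6,7,8}
'c' @ 3: {}  — state set empty
rest 'adbc' ignored (set empty)
final: {}; accept 1 not in set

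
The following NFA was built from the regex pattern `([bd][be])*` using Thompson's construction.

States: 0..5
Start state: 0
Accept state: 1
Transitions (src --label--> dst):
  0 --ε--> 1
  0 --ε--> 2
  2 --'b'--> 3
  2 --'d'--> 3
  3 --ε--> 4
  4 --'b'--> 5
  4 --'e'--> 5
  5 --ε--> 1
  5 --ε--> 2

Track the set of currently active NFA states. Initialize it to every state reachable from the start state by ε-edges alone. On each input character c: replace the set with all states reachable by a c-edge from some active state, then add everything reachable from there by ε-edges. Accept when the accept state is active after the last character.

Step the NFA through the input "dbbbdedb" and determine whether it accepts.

Answer: ACCEPT

Steps:
start: ε-closure({0}) = {0,1,2}
'd' @ 1: {3,4}
'b' @ 2: {1,2,5}  [accepting]
'b' @ 3: {3,4}
'b' @ 4: {1,2,5}  [accepting]
'd' @ 5: {3,4}
'e' @ 6: {1,2,5}  [accepting]
'd' @ 7: {3,4}
'b' @ 8: {1,2,5}  [accepting]
end set {1,2,5} — state 1 in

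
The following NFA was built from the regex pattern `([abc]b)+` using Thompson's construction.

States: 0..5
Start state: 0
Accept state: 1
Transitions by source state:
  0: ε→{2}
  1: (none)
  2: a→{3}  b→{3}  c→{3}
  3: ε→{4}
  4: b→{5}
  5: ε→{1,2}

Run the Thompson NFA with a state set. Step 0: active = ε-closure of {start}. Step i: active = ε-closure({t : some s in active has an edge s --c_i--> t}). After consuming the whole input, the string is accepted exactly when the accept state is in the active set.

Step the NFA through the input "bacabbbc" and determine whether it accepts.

Answer: REJECT

Derivation:
start: ε-closure({0}) = {0,2}
'b' @ 1: {3,4}
'a' @ 2: {}  — dead — no transitions
rest 'cabbbc' ignored (set empty)
end set {} — state 1 not in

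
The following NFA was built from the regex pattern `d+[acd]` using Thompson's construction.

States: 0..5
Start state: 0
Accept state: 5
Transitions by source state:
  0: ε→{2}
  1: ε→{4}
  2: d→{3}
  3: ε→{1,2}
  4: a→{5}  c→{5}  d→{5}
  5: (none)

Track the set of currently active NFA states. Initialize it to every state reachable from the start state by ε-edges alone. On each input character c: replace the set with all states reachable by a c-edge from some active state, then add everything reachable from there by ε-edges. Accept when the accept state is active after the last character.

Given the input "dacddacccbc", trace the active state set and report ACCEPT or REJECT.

Answer: REJECT

Steps:
S₀ = ε-closure({0}) = {0,2}
'd' @ 1: {1,2,3,4}
'a' @ 2: {5}  [accepting]
'c' @ 3: {}  — no active states
rest 'ddacccbc' ignored (set empty)
after full input: {}  (accept=5 not in)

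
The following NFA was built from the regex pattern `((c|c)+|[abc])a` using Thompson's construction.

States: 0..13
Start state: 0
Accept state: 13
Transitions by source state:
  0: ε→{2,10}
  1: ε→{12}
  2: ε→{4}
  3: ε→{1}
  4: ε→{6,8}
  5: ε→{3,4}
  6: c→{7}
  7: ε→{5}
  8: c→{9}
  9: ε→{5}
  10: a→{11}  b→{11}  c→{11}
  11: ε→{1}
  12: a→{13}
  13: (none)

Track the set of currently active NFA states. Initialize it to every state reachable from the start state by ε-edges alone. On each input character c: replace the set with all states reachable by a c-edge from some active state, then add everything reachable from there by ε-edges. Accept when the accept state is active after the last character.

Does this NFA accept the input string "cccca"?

start: ε-closure({0}) = {0,2,4,6,8,10}
'c' @ 1: {1,3,4,5,6,7,8,9,11,12}
'c' @ 2: {1,3,4,5,6,7,8,9,12}
'c' @ 3: {1,3,4,5,6,7,8,9,12}
'c' @ 4: {1,3,4,5,6,7,8,9,12}
'a' @ 5: {13}  ✓accept
end set {13} — state 13 in

Answer: ACCEPT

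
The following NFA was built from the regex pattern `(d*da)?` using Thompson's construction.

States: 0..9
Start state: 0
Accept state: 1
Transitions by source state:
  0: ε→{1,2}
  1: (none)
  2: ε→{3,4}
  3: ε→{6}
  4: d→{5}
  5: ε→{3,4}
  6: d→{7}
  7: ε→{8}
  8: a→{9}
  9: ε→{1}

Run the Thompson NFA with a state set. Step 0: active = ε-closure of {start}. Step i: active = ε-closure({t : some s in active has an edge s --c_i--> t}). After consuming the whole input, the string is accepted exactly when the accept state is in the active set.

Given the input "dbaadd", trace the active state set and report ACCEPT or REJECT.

S₀ = ε-closure({0}) = {0,1,2,3,4,6}
'd' @ 1: {3,4,5,6,7,8}
'b' @ 2: {}  — dead — no transitions
rest 'aadd' ignored (set empty)
after full input: {}  (accept=1 not in)

Answer: REJECT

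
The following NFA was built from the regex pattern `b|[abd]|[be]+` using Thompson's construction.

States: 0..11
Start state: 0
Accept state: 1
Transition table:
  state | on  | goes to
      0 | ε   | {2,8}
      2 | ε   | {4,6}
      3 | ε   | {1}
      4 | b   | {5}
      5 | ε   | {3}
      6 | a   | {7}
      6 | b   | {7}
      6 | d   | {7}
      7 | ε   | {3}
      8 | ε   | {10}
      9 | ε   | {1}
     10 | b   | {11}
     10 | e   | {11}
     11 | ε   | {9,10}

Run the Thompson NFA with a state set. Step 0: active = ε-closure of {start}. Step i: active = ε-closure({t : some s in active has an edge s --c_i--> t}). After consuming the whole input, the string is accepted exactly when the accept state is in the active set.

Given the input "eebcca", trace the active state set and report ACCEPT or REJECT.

S₀ = ε-closure({0}) = {0,2,4,6,8,10}
'e' @ 1: {1,9,10,11}  ✓accept
'e' @ 2: {1,9,10,11}  ✓accept
'b' @ 3: {1,9,10,11}  ✓accept
'c' @ 4: {}  — dead — no transitions
rest 'ca' ignored (set empty)
final: {}; accept 1 not in set

Answer: REJECT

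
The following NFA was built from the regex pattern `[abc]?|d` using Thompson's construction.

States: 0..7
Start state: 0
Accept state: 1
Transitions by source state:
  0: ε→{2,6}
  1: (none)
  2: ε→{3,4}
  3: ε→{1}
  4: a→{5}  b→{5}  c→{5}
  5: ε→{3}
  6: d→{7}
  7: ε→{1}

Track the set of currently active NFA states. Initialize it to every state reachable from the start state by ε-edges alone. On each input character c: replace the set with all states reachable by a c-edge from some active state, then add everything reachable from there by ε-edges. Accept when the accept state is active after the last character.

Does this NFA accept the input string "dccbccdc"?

initial (ε-close {0}): {0,1,2,3,4,6}
'd' @ 1: {1,7}  ✓accept
'c' @ 2: {}  — dead — no transitions
rest 'cbccdc' ignored (set empty)
after full input: {}  (accept=1 not in)

Answer: REJECT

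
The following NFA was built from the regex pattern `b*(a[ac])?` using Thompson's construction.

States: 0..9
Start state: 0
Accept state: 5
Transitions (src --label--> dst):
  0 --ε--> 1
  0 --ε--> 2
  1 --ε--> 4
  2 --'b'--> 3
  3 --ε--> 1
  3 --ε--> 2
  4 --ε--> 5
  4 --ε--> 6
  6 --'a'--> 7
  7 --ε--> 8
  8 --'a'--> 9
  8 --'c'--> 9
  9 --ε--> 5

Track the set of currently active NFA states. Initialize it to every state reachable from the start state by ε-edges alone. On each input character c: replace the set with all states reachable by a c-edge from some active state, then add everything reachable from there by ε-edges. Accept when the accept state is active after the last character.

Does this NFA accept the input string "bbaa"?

S₀ = ε-closure({0}) = {0,1,2,4,5,6}
'b' @ 1: {1,2,3,4,5,6}  ✓accept
'b' @ 2: {1,2,3,4,5,6}  ✓accept
'a' @ 3: {7,8}
'a' @ 4: {5,9}  ✓accept
after full input: {5,9}  (accept=5 in)

Answer: ACCEPT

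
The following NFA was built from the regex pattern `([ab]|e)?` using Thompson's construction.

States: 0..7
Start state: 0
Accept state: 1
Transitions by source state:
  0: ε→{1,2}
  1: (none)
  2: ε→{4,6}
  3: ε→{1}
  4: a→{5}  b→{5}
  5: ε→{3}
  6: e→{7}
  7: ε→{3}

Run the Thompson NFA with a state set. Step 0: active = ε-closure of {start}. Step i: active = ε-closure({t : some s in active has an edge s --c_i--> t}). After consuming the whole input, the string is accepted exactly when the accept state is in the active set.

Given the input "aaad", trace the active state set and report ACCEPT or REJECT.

S₀ = ε-closure({0}) = {0,1,2,4,6}
'a' @ 1: {1,3,5}  (accept∈set)
'a' @ 2: {}  — dead — no transitions
rest 'ad' ignored (set empty)
end set {} — state 1 not in

Answer: REJECT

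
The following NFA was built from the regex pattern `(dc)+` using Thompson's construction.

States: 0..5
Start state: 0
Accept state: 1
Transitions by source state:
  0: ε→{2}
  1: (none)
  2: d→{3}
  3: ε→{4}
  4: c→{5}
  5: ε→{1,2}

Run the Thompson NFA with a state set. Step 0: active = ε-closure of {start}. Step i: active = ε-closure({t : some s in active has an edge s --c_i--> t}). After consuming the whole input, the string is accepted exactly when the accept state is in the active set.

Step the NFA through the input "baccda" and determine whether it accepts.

initial (ε-close {0}): {0,2}
'b' @ 1: {}  — no active states
rest 'accda' ignored (set empty)
end set {} — state 1 not in

Answer: REJECT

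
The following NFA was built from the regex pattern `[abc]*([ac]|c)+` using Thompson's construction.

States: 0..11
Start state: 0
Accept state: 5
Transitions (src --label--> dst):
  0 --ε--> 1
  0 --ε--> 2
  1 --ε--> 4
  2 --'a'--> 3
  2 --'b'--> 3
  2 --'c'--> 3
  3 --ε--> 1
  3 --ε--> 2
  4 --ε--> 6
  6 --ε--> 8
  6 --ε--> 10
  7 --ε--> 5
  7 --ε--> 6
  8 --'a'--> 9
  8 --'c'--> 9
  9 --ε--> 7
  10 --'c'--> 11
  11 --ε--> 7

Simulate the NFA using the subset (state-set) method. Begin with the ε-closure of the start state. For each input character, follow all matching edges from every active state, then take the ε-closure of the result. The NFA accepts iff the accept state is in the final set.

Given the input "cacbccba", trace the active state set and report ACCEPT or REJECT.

Answer: ACCEPT

Trace:
S₀ = ε-closure({0}) = {0,1,2,4,6,8,10}
'c' @ 1: {1,2,3,4,5,6,7,8,9,10,11}  (accept∈set)
'a' @ 2: {1,2,3,4,5,6,7,8,9,10}  (accept∈set)
'c' @ 3: {1,2,3,4,5,6,7,8,9,10,11}  (accept∈set)
'b' @ 4: {1,2,3,4,6,8,10}
'c' @ 5: {1,2,3,4,5,6,7,8,9,10,11}  (accept∈set)
'c' @ 6: {1,2,3,4,5,6,7,8,9,10,11}  (accept∈set)
'b' @ 7: {1,2,3,4,6,8,10}
'a' @ 8: {1,2,3,4,5,6,7,8,9,10}  (accept∈set)
end set {1,2,3,4,5,6,7,8,9,10} — state 5 in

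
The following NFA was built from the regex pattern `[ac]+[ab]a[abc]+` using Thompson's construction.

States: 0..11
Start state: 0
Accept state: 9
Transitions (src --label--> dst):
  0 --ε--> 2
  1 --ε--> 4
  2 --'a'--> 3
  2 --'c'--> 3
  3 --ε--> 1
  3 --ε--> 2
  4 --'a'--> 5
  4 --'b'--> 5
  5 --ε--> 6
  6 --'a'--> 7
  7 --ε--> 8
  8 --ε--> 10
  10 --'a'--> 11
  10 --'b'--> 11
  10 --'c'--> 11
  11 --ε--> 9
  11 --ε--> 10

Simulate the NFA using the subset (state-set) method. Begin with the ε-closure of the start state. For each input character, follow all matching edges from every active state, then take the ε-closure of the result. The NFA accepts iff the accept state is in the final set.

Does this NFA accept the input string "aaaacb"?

initial (ε-close {0}): {0,2}
'a' @ 1: {1,2,3,4}
'a' @ 2: {1,2,3,4,5,6}
'a' @ 3: {1,2,3,4,5,6,7,8,10}
'a' @ 4: {1,2,3,4,5,6,7,8,9,10,11}  [accepting]
'c' @ 5: {1,2,3,4,9,10,11}  [accepting]
'b' @ 6: {5,6,9,10,11}  [accepting]
end set {5,6,9,10,11} — state 9 in

Answer: ACCEPT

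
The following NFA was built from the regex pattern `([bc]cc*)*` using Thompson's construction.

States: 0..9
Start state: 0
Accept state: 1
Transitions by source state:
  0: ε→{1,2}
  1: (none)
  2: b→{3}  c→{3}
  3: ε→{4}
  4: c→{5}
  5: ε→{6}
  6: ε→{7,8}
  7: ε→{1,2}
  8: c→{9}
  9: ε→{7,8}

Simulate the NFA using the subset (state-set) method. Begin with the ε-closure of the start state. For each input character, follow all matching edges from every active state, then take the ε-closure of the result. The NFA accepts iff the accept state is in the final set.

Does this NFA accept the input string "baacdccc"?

Answer: REJECT

Trace:
S₀ = ε-closure({0}) = {0,1,2}
'b' @ 1: {3,4}
'a' @ 2: {}  — no active states
rest 'acdccc' ignored (set empty)
final: {}; accept 1 not in set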